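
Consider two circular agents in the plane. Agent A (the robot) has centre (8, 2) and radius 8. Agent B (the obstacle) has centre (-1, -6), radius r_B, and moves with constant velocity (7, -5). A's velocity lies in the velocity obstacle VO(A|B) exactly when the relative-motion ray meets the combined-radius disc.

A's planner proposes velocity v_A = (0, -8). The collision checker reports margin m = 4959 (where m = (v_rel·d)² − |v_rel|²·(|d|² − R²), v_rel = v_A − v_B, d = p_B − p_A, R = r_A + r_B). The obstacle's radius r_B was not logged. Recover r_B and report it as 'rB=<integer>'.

m = 4959
d = (-9, -8);  v_rel = (-7, -3),  |v_rel|² = 58
v_rel×d = (-7)·(-8) − (-3)·(-9) = 29
since m = R²·58 − 29²:  R² = (841 + 4959) / 58 = 100
R = √100 = 10  ⇒  r_B = 10 − 8 = 2

rB=2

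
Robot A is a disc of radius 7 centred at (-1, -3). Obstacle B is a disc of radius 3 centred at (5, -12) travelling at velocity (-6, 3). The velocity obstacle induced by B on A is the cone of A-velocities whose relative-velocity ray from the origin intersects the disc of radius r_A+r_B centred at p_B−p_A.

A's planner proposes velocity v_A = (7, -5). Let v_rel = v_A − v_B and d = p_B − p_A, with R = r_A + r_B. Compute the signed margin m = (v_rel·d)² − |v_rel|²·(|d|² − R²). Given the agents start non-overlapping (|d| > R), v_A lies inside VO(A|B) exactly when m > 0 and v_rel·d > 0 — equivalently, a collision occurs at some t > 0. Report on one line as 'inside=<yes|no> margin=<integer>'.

d = (6, -9),  |d|² = 117;  R = 7+3 = 10,  c = 117−10² = 17
v_rel = (13, -8),  |v_rel|² = 233;  v_rel·d = (13)·(6) + (-8)·(-9) = 150
233·t² − 300·t + 17 = 0  ⇒  m = 150² − 233·17 = 18539
m = 18539 > 0,  v_rel·d = 150 > 0  ⇒  inside

inside=yes margin=18539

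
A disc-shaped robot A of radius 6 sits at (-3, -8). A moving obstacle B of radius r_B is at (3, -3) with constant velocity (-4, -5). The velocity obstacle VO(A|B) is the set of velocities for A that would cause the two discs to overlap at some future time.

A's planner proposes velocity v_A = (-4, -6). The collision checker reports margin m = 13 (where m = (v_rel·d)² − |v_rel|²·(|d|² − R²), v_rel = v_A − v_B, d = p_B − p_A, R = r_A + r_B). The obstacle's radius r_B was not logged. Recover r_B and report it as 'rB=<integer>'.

m = 13
d = (6, 5);  v_rel = (0, -1),  |v_rel|² = 1
v_rel×d = (0)·(5) − (-1)·(6) = 6
since m = R²·1 − 6²:  R² = (36 + 13) / 1 = 49
R = √49 = 7  ⇒  r_B = 7 − 6 = 1

rB=1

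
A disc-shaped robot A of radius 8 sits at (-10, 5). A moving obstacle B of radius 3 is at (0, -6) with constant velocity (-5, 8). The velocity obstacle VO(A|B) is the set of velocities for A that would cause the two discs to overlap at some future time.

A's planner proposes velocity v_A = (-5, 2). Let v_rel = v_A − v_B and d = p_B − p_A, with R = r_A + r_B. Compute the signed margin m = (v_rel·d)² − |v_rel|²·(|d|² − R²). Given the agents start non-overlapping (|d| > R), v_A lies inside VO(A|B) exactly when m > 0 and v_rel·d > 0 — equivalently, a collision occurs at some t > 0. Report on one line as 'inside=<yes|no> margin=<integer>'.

d = (10, -11),  |d|² = 221;  R = 8+3 = 11,  c = 221−11² = 100
v_rel = (0, -6),  |v_rel|² = 36;  v_rel·d = (0)·(10) + (-6)·(-11) = 66
36·t² − 132·t + 100 = 0  ⇒  m = 66² − 36·100 = 756
m = 756 > 0,  v_rel·d = 66 > 0  ⇒  inside

inside=yes margin=756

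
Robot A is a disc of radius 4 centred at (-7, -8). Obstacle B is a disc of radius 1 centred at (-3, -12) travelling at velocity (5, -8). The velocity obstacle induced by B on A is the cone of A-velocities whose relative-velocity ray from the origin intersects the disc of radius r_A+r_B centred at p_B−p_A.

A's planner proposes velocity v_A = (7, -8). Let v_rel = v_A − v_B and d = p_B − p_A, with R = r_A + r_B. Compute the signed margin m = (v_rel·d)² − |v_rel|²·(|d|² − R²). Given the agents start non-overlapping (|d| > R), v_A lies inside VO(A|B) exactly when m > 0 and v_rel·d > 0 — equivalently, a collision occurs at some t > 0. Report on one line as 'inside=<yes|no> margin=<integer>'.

d = (4, -4),  |d|² = 32;  R = 4+1 = 5,  c = 32−5² = 7
v_rel = (2, 0),  |v_rel|² = 4;  v_rel·d = (2)·(4) + (0)·(-4) = 8
4·t² − 16·t + 7 = 0  ⇒  m = 8² − 4·7 = 36
m = 36 > 0,  v_rel·d = 8 > 0  ⇒  inside

inside=yes margin=36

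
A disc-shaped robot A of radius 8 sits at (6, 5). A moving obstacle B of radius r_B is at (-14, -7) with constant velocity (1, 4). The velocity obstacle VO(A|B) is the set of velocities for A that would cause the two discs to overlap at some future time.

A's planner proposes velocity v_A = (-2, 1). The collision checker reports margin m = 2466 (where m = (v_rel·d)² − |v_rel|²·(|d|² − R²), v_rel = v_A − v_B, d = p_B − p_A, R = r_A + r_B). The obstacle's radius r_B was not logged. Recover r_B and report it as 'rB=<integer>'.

m = 2466
d = (-20, -12);  v_rel = (-3, -3),  |v_rel|² = 18
v_rel×d = (-3)·(-12) − (-3)·(-20) = -24
since m = R²·18 − (-24)²:  R² = (576 + 2466) / 18 = 169
R = √169 = 13  ⇒  r_B = 13 − 8 = 5

rB=5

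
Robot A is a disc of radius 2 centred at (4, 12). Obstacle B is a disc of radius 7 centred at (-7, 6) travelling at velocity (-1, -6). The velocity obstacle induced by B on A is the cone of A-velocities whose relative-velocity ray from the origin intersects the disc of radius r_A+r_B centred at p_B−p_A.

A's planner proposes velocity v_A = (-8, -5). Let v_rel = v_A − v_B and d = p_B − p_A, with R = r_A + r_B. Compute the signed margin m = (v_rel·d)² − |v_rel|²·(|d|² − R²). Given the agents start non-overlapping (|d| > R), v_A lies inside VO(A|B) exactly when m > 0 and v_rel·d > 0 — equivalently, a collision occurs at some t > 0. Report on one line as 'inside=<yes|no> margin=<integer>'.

d = (-11, -6),  |d|² = 157;  R = 2+7 = 9,  c = 157−9² = 76
v_rel = (-7, 1),  |v_rel|² = 50;  v_rel·d = (-7)·(-11) + (1)·(-6) = 71
50·t² − 142·t + 76 = 0  ⇒  m = 71² − 50·76 = 1241
m = 1241 > 0,  v_rel·d = 71 > 0  ⇒  inside

inside=yes margin=1241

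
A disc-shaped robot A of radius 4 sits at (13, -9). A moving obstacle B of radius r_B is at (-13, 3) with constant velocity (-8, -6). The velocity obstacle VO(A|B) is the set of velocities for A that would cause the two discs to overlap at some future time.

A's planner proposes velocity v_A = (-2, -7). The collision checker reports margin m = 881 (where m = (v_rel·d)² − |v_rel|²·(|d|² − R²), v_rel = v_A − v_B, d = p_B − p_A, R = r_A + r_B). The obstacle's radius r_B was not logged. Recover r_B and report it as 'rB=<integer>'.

m = 881
d = (-26, 12);  v_rel = (6, -1),  |v_rel|² = 37
v_rel×d = (6)·(12) − (-1)·(-26) = 46
since m = R²·37 − 46²:  R² = (2116 + 881) / 37 = 81
R = √81 = 9  ⇒  r_B = 9 − 4 = 5

rB=5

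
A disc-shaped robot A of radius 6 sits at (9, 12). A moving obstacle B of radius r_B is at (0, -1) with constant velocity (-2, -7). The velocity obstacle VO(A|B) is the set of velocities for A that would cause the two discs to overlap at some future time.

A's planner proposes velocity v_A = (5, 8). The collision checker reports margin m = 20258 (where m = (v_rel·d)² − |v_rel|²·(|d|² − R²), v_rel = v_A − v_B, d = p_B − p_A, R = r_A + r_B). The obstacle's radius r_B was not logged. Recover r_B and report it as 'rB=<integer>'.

m = 20258
d = (-9, -13);  v_rel = (7, 15),  |v_rel|² = 274
v_rel×d = (7)·(-13) − (15)·(-9) = 44
since m = R²·274 − 44²:  R² = (1936 + 20258) / 274 = 81
R = √81 = 9  ⇒  r_B = 9 − 6 = 3

rB=3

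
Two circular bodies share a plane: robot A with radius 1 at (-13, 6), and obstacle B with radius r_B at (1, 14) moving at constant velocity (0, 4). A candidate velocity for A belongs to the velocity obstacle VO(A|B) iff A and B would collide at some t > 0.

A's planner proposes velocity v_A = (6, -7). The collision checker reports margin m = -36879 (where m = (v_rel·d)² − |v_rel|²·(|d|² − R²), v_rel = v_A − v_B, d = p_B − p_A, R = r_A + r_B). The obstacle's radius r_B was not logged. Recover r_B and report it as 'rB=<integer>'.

m = -36879
d = (14, 8);  v_rel = (6, -11),  |v_rel|² = 157
v_rel×d = (6)·(8) − (-11)·(14) = 202
since m = R²·157 − 202²:  R² = (40804 + -36879) / 157 = 25
R = √25 = 5  ⇒  r_B = 5 − 1 = 4

rB=4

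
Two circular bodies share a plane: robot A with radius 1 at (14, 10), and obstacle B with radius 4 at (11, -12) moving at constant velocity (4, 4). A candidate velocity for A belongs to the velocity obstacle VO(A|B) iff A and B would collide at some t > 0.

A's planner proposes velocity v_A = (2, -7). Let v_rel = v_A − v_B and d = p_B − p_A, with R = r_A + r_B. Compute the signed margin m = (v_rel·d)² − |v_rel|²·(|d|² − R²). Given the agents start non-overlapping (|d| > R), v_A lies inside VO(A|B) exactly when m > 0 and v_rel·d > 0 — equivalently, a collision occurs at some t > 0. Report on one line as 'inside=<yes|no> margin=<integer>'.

d = (-3, -22),  |d|² = 493;  R = 1+4 = 5,  c = 493−5² = 468
v_rel = (-2, -11),  |v_rel|² = 125;  v_rel·d = (-2)·(-3) + (-11)·(-22) = 248
125·t² − 496·t + 468 = 0  ⇒  m = 248² − 125·468 = 3004
m = 3004 > 0,  v_rel·d = 248 > 0  ⇒  inside

inside=yes margin=3004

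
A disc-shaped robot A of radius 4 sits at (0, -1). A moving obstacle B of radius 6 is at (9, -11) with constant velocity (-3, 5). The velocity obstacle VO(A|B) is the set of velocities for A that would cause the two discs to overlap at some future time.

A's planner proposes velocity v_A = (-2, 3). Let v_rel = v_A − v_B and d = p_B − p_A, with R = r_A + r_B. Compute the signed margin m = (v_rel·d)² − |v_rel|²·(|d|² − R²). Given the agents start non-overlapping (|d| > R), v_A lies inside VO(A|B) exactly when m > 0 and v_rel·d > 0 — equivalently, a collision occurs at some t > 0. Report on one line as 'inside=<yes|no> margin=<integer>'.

d = (9, -10),  |d|² = 181;  R = 4+6 = 10,  c = 181−10² = 81
v_rel = (1, -2),  |v_rel|² = 5;  v_rel·d = (1)·(9) + (-2)·(-10) = 29
5·t² − 58·t + 81 = 0  ⇒  m = 29² − 5·81 = 436
m = 436 > 0,  v_rel·d = 29 > 0  ⇒  inside

inside=yes margin=436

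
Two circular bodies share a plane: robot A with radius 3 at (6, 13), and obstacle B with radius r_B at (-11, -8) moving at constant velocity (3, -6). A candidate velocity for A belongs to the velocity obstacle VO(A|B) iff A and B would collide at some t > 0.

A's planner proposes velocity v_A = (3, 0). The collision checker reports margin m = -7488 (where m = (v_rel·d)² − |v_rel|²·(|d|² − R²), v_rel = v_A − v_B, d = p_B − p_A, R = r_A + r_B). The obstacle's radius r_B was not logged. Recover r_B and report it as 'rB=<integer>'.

m = -7488
d = (-17, -21);  v_rel = (0, 6),  |v_rel|² = 36
v_rel×d = (0)·(-21) − (6)·(-17) = 102
since m = R²·36 − 102²:  R² = (10404 + -7488) / 36 = 81
R = √81 = 9  ⇒  r_B = 9 − 3 = 6

rB=6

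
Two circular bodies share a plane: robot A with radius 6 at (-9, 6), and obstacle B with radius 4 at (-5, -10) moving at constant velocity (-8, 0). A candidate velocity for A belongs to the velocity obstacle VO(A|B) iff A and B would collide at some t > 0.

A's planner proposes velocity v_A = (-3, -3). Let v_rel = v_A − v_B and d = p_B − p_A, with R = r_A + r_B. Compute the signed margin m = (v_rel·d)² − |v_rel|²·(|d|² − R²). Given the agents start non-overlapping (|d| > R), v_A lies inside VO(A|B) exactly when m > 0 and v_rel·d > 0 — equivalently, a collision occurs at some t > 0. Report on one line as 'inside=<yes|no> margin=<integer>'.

d = (4, -16),  |d|² = 272;  R = 6+4 = 10,  c = 272−10² = 172
v_rel = (5, -3),  |v_rel|² = 34;  v_rel·d = (5)·(4) + (-3)·(-16) = 68
34·t² − 136·t + 172 = 0  ⇒  m = 68² − 34·172 = -1224
m = -1224 < 0,  v_rel·d = 68 > 0  ⇒  outside

inside=no margin=-1224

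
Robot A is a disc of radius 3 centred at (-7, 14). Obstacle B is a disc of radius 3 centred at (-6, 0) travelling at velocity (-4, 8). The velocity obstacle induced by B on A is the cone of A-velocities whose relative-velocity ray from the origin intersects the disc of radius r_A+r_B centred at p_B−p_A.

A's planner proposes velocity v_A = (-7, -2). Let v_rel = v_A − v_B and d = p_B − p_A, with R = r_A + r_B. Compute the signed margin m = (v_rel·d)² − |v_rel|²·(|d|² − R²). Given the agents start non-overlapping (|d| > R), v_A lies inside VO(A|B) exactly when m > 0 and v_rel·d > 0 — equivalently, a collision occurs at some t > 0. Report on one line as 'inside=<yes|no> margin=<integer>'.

d = (1, -14),  |d|² = 197;  R = 3+3 = 6,  c = 197−6² = 161
v_rel = (-3, -10),  |v_rel|² = 109;  v_rel·d = (-3)·(1) + (-10)·(-14) = 137
109·t² − 274·t + 161 = 0  ⇒  m = 137² − 109·161 = 1220
m = 1220 > 0,  v_rel·d = 137 > 0  ⇒  inside

inside=yes margin=1220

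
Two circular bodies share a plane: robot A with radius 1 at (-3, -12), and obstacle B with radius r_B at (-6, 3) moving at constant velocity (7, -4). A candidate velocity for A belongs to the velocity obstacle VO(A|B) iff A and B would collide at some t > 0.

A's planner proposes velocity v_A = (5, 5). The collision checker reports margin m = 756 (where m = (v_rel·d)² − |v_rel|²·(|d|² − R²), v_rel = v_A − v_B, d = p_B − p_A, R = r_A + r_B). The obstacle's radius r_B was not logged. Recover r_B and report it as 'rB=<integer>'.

m = 756
d = (-3, 15);  v_rel = (-2, 9),  |v_rel|² = 85
v_rel×d = (-2)·(15) − (9)·(-3) = -3
since m = R²·85 − (-3)²:  R² = (9 + 756) / 85 = 9
R = √9 = 3  ⇒  r_B = 3 − 1 = 2

rB=2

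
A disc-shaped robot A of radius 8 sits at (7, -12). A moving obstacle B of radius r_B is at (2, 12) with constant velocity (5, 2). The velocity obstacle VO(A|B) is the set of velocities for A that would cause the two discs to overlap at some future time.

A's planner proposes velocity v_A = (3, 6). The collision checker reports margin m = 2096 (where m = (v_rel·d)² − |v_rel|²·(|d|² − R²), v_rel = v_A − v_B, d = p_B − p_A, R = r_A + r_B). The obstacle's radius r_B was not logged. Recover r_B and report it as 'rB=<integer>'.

m = 2096
d = (-5, 24);  v_rel = (-2, 4),  |v_rel|² = 20
v_rel×d = (-2)·(24) − (4)·(-5) = -28
since m = R²·20 − (-28)²:  R² = (784 + 2096) / 20 = 144
R = √144 = 12  ⇒  r_B = 12 − 8 = 4

rB=4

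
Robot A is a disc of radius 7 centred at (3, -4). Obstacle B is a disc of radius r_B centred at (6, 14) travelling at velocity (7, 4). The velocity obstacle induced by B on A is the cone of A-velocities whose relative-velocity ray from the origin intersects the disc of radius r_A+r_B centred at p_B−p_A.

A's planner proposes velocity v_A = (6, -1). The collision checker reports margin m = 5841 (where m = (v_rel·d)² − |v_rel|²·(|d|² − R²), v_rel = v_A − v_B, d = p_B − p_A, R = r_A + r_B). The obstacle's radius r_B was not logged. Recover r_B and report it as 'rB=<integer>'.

m = 5841
d = (3, 18);  v_rel = (-1, -5),  |v_rel|² = 26
v_rel×d = (-1)·(18) − (-5)·(3) = -3
since m = R²·26 − (-3)²:  R² = (9 + 5841) / 26 = 225
R = √225 = 15  ⇒  r_B = 15 − 7 = 8

rB=8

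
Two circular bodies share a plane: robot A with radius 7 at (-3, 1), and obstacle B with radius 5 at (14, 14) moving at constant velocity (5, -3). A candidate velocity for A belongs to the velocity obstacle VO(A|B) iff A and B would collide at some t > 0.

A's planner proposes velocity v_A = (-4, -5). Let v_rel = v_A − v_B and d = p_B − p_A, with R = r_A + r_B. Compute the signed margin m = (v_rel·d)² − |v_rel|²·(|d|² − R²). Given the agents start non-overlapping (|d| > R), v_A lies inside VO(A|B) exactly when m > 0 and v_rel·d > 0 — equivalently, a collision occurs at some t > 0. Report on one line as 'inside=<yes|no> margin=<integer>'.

d = (17, 13),  |d|² = 458;  R = 7+5 = 12,  c = 458−12² = 314
v_rel = (-9, -2),  |v_rel|² = 85;  v_rel·d = (-9)·(17) + (-2)·(13) = -179
85·t² + 358·t + 314 = 0  ⇒  m = (-179)² − 85·314 = 5351
m = 5351 > 0,  v_rel·d = -179 < 0  ⇒  outside

inside=no margin=5351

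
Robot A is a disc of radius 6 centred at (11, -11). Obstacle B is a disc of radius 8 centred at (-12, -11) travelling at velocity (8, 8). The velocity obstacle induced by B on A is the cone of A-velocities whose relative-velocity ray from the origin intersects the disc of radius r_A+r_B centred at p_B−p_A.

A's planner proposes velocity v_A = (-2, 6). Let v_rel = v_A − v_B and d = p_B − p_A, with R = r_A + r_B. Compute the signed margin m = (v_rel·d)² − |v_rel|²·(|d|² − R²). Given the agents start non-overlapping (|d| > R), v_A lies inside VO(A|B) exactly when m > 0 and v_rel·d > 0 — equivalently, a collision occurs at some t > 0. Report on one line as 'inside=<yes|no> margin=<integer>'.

d = (-23, 0),  |d|² = 529;  R = 6+8 = 14,  c = 529−14² = 333
v_rel = (-10, -2),  |v_rel|² = 104;  v_rel·d = (-10)·(-23) + (-2)·(0) = 230
104·t² − 460·t + 333 = 0  ⇒  m = 230² − 104·333 = 18268
m = 18268 > 0,  v_rel·d = 230 > 0  ⇒  inside

inside=yes margin=18268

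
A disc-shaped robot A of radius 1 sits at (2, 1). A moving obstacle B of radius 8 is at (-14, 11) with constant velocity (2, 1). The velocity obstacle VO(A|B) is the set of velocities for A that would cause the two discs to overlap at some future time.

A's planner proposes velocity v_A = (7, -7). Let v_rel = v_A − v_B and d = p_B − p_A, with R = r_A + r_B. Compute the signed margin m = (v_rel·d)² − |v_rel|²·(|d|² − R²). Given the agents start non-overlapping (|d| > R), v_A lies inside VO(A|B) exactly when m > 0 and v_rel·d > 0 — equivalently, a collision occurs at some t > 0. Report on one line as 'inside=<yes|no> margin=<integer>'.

d = (-16, 10),  |d|² = 356;  R = 1+8 = 9,  c = 356−9² = 275
v_rel = (5, -8),  |v_rel|² = 89;  v_rel·d = (5)·(-16) + (-8)·(10) = -160
89·t² + 320·t + 275 = 0  ⇒  m = (-160)² − 89·275 = 1125
m = 1125 > 0,  v_rel·d = -160 < 0  ⇒  outside

inside=no margin=1125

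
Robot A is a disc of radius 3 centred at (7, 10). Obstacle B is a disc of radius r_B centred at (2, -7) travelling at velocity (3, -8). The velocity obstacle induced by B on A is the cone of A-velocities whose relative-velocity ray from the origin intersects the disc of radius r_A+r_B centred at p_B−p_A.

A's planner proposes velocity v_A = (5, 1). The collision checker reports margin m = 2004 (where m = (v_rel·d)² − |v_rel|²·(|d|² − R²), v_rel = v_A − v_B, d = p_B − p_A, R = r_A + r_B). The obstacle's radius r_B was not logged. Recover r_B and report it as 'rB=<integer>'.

m = 2004
d = (-5, -17);  v_rel = (2, 9),  |v_rel|² = 85
v_rel×d = (2)·(-17) − (9)·(-5) = 11
since m = R²·85 − 11²:  R² = (121 + 2004) / 85 = 25
R = √25 = 5  ⇒  r_B = 5 − 3 = 2

rB=2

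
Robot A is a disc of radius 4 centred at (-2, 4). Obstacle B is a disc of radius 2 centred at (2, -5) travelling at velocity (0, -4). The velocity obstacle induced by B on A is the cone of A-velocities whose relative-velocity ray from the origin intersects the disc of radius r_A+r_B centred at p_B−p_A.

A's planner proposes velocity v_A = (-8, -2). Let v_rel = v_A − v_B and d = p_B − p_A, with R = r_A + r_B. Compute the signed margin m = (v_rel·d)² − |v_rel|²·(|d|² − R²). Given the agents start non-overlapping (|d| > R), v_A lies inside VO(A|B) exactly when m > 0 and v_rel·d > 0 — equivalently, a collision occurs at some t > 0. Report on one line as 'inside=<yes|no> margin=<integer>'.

d = (4, -9),  |d|² = 97;  R = 4+2 = 6,  c = 97−6² = 61
v_rel = (-8, 2),  |v_rel|² = 68;  v_rel·d = (-8)·(4) + (2)·(-9) = -50
68·t² + 100·t + 61 = 0  ⇒  m = (-50)² − 68·61 = -1648
m = -1648 < 0,  v_rel·d = -50 < 0  ⇒  outside

inside=no margin=-1648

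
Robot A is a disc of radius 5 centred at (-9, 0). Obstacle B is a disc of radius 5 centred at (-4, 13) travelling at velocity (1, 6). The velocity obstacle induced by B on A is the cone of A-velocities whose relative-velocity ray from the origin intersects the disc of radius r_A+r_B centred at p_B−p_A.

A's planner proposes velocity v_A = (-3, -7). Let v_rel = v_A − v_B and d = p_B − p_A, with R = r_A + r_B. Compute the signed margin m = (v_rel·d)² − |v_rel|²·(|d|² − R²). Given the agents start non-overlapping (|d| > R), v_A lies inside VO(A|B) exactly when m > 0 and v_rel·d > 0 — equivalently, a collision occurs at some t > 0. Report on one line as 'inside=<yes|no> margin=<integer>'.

d = (5, 13),  |d|² = 194;  R = 5+5 = 10,  c = 194−10² = 94
v_rel = (-4, -13),  |v_rel|² = 185;  v_rel·d = (-4)·(5) + (-13)·(13) = -189
185·t² + 378·t + 94 = 0  ⇒  m = (-189)² − 185·94 = 18331
m = 18331 > 0,  v_rel·d = -189 < 0  ⇒  outside

inside=no margin=18331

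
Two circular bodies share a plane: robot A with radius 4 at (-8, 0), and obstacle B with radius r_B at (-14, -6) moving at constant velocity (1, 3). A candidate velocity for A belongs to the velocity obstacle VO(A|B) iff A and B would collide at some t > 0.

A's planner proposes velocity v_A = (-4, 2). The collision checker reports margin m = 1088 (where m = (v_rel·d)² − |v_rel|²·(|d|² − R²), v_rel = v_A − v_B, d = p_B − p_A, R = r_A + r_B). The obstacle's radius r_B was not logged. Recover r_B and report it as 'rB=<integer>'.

m = 1088
d = (-6, -6);  v_rel = (-5, -1),  |v_rel|² = 26
v_rel×d = (-5)·(-6) − (-1)·(-6) = 24
since m = R²·26 − 24²:  R² = (576 + 1088) / 26 = 64
R = √64 = 8  ⇒  r_B = 8 − 4 = 4

rB=4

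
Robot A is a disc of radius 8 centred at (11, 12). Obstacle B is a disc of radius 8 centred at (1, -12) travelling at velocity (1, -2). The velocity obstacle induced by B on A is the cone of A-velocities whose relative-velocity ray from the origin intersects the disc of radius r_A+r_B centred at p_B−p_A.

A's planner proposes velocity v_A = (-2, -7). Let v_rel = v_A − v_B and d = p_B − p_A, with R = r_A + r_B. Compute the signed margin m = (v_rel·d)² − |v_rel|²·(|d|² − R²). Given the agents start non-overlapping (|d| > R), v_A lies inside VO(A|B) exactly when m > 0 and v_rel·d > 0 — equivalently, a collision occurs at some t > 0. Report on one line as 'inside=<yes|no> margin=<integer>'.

d = (-10, -24),  |d|² = 676;  R = 8+8 = 16,  c = 676−16² = 420
v_rel = (-3, -5),  |v_rel|² = 34;  v_rel·d = (-3)·(-10) + (-5)·(-24) = 150
34·t² − 300·t + 420 = 0  ⇒  m = 150² − 34·420 = 8220
m = 8220 > 0,  v_rel·d = 150 > 0  ⇒  inside

inside=yes margin=8220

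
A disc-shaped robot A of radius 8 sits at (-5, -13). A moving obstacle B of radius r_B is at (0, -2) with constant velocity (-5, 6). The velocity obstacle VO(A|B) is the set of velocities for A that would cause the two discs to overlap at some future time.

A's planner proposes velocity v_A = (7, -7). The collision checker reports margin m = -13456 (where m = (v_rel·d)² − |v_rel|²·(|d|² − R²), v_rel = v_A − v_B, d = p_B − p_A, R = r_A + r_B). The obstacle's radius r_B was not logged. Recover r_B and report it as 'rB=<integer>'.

m = -13456
d = (5, 11);  v_rel = (12, -13),  |v_rel|² = 313
v_rel×d = (12)·(11) − (-13)·(5) = 197
since m = R²·313 − 197²:  R² = (38809 + -13456) / 313 = 81
R = √81 = 9  ⇒  r_B = 9 − 8 = 1

rB=1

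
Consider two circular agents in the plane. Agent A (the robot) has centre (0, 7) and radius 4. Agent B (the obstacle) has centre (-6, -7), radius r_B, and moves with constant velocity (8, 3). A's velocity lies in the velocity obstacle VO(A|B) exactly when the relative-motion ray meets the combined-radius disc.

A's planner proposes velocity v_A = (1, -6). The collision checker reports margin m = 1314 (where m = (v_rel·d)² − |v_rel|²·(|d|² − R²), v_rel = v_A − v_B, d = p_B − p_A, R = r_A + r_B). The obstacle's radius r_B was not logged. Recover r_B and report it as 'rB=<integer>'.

m = 1314
d = (-6, -14);  v_rel = (-7, -9),  |v_rel|² = 130
v_rel×d = (-7)·(-14) − (-9)·(-6) = 44
since m = R²·130 − 44²:  R² = (1936 + 1314) / 130 = 25
R = √25 = 5  ⇒  r_B = 5 − 4 = 1

rB=1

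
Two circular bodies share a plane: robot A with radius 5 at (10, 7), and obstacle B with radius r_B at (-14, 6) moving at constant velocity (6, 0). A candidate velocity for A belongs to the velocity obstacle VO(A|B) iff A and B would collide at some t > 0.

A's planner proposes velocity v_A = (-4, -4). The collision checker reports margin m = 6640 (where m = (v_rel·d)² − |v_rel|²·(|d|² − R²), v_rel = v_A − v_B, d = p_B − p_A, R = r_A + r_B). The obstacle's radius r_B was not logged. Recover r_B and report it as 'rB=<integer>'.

m = 6640
d = (-24, -1);  v_rel = (-10, -4),  |v_rel|² = 116
v_rel×d = (-10)·(-1) − (-4)·(-24) = -86
since m = R²·116 − (-86)²:  R² = (7396 + 6640) / 116 = 121
R = √121 = 11  ⇒  r_B = 11 − 5 = 6

rB=6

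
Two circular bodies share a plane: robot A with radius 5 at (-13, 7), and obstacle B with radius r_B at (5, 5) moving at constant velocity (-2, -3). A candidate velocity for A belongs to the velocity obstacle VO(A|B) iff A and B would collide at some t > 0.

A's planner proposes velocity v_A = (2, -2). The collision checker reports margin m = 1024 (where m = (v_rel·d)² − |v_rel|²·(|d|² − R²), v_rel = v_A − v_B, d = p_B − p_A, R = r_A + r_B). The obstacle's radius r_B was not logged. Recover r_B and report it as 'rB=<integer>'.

m = 1024
d = (18, -2);  v_rel = (4, 1),  |v_rel|² = 17
v_rel×d = (4)·(-2) − (1)·(18) = -26
since m = R²·17 − (-26)²:  R² = (676 + 1024) / 17 = 100
R = √100 = 10  ⇒  r_B = 10 − 5 = 5

rB=5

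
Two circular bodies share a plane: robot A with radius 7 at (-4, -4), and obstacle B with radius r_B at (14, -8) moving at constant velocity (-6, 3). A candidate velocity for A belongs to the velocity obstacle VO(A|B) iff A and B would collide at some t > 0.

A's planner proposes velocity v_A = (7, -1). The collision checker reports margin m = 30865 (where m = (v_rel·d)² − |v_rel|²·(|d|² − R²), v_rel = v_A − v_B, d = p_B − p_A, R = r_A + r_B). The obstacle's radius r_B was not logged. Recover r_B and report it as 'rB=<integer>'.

m = 30865
d = (18, -4);  v_rel = (13, -4),  |v_rel|² = 185
v_rel×d = (13)·(-4) − (-4)·(18) = 20
since m = R²·185 − 20²:  R² = (400 + 30865) / 185 = 169
R = √169 = 13  ⇒  r_B = 13 − 7 = 6

rB=6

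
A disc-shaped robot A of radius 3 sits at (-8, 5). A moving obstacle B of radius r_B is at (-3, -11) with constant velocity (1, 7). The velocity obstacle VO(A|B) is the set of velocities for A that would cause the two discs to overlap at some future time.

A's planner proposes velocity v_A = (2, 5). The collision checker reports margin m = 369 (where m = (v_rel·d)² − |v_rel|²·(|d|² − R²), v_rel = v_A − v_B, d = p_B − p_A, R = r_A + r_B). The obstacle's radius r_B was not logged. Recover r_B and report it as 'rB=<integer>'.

m = 369
d = (5, -16);  v_rel = (1, -2),  |v_rel|² = 5
v_rel×d = (1)·(-16) − (-2)·(5) = -6
since m = R²·5 − (-6)²:  R² = (36 + 369) / 5 = 81
R = √81 = 9  ⇒  r_B = 9 − 3 = 6

rB=6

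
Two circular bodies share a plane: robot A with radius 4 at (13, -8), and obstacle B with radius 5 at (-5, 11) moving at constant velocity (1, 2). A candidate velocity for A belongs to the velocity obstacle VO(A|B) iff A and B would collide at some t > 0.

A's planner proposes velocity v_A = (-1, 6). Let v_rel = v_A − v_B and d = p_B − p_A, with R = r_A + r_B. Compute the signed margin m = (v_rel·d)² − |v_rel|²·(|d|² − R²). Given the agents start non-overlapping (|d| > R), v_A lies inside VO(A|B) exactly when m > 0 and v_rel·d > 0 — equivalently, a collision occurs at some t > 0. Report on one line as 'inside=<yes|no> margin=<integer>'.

d = (-18, 19),  |d|² = 685;  R = 4+5 = 9,  c = 685−9² = 604
v_rel = (-2, 4),  |v_rel|² = 20;  v_rel·d = (-2)·(-18) + (4)·(19) = 112
20·t² − 224·t + 604 = 0  ⇒  m = 112² − 20·604 = 464
m = 464 > 0,  v_rel·d = 112 > 0  ⇒  inside

inside=yes margin=464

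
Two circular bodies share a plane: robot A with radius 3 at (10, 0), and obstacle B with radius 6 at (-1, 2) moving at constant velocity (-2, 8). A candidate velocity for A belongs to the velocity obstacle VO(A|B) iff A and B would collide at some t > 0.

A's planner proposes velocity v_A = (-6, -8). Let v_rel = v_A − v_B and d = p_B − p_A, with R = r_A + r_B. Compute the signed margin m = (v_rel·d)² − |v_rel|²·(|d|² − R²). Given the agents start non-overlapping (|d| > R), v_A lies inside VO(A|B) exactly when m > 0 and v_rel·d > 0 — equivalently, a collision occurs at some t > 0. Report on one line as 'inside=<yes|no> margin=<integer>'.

d = (-11, 2),  |d|² = 125;  R = 3+6 = 9,  c = 125−9² = 44
v_rel = (-4, -16),  |v_rel|² = 272;  v_rel·d = (-4)·(-11) + (-16)·(2) = 12
272·t² − 24·t + 44 = 0  ⇒  m = 12² − 272·44 = -11824
m = -11824 < 0,  v_rel·d = 12 > 0  ⇒  outside

inside=no margin=-11824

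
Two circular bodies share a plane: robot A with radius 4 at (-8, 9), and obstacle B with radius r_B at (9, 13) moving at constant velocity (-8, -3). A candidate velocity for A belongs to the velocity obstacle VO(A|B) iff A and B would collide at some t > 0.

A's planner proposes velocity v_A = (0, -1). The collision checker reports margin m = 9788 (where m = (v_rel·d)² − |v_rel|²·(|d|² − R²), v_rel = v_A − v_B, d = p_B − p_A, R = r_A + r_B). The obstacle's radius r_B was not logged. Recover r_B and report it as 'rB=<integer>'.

m = 9788
d = (17, 4);  v_rel = (8, 2),  |v_rel|² = 68
v_rel×d = (8)·(4) − (2)·(17) = -2
since m = R²·68 − (-2)²:  R² = (4 + 9788) / 68 = 144
R = √144 = 12  ⇒  r_B = 12 − 4 = 8

rB=8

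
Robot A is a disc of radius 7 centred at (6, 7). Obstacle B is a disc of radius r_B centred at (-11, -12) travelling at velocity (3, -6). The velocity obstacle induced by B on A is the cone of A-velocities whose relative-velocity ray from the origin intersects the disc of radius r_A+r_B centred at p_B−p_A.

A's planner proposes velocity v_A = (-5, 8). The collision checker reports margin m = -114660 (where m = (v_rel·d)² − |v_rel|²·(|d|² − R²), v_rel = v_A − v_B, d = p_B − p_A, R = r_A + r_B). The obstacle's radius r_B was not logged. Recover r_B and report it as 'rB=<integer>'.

m = -114660
d = (-17, -19);  v_rel = (-8, 14),  |v_rel|² = 260
v_rel×d = (-8)·(-19) − (14)·(-17) = 390
since m = R²·260 − 390²:  R² = (152100 + -114660) / 260 = 144
R = √144 = 12  ⇒  r_B = 12 − 7 = 5

rB=5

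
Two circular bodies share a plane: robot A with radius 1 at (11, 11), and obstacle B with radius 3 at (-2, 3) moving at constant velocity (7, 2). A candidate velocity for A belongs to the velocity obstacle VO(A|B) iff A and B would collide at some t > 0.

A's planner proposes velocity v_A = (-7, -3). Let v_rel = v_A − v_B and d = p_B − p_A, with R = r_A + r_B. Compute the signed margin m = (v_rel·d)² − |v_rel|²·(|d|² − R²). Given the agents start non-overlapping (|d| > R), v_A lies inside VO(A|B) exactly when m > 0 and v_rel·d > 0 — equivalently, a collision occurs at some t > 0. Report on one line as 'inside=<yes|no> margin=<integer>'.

d = (-13, -8),  |d|² = 233;  R = 1+3 = 4,  c = 233−4² = 217
v_rel = (-14, -5),  |v_rel|² = 221;  v_rel·d = (-14)·(-13) + (-5)·(-8) = 222
221·t² − 444·t + 217 = 0  ⇒  m = 222² − 221·217 = 1327
m = 1327 > 0,  v_rel·d = 222 > 0  ⇒  inside

inside=yes margin=1327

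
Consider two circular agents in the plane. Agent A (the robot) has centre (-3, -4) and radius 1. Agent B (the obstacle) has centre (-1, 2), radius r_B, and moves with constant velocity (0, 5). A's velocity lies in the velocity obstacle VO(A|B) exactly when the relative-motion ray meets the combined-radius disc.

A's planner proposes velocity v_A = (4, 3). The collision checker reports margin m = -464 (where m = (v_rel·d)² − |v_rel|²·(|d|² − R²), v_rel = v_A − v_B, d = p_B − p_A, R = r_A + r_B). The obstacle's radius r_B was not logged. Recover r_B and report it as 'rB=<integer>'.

m = -464
d = (2, 6);  v_rel = (4, -2),  |v_rel|² = 20
v_rel×d = (4)·(6) − (-2)·(2) = 28
since m = R²·20 − 28²:  R² = (784 + -464) / 20 = 16
R = √16 = 4  ⇒  r_B = 4 − 1 = 3

rB=3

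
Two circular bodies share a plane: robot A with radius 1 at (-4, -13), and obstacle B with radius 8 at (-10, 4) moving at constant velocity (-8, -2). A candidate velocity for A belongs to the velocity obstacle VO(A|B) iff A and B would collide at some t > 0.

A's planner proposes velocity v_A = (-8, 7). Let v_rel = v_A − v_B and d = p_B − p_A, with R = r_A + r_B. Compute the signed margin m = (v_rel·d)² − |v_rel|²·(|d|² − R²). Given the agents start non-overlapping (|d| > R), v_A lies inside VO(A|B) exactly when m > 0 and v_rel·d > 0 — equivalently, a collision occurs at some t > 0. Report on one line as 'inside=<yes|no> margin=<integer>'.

d = (-6, 17),  |d|² = 325;  R = 1+8 = 9,  c = 325−9² = 244
v_rel = (0, 9),  |v_rel|² = 81;  v_rel·d = (0)·(-6) + (9)·(17) = 153
81·t² − 306·t + 244 = 0  ⇒  m = 153² − 81·244 = 3645
m = 3645 > 0,  v_rel·d = 153 > 0  ⇒  inside

inside=yes margin=3645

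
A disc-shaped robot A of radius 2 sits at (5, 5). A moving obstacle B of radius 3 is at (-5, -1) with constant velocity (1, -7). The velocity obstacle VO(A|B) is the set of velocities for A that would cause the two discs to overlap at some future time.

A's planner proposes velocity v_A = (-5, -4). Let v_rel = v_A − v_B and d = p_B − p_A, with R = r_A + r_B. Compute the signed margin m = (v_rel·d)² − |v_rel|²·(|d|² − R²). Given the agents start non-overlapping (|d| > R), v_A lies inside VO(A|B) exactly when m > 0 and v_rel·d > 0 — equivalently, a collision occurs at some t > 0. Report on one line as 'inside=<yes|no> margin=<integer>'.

d = (-10, -6),  |d|² = 136;  R = 2+3 = 5,  c = 136−5² = 111
v_rel = (-6, 3),  |v_rel|² = 45;  v_rel·d = (-6)·(-10) + (3)·(-6) = 42
45·t² − 84·t + 111 = 0  ⇒  m = 42² − 45·111 = -3231
m = -3231 < 0,  v_rel·d = 42 > 0  ⇒  outside

inside=no margin=-3231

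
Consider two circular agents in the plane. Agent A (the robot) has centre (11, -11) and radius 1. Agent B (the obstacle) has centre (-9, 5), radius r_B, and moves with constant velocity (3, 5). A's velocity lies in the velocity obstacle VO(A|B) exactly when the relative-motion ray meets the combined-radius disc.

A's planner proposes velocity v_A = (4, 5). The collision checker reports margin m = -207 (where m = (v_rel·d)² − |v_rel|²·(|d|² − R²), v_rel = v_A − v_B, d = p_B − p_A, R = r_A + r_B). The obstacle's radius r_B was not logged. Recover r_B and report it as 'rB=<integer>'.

m = -207
d = (-20, 16);  v_rel = (1, 0),  |v_rel|² = 1
v_rel×d = (1)·(16) − (0)·(-20) = 16
since m = R²·1 − 16²:  R² = (256 + -207) / 1 = 49
R = √49 = 7  ⇒  r_B = 7 − 1 = 6

rB=6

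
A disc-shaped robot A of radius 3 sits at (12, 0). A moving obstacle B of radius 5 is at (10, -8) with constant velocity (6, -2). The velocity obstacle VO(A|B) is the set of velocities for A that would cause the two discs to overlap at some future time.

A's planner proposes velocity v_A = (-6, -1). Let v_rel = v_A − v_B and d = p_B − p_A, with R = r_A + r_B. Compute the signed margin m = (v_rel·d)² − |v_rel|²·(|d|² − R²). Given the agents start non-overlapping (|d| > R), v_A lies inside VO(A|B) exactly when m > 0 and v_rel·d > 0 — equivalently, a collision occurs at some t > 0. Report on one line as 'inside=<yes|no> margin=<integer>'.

d = (-2, -8),  |d|² = 68;  R = 3+5 = 8,  c = 68−8² = 4
v_rel = (-12, 1),  |v_rel|² = 145;  v_rel·d = (-12)·(-2) + (1)·(-8) = 16
145·t² − 32·t + 4 = 0  ⇒  m = 16² − 145·4 = -324
m = -324 < 0,  v_rel·d = 16 > 0  ⇒  outside

inside=no margin=-324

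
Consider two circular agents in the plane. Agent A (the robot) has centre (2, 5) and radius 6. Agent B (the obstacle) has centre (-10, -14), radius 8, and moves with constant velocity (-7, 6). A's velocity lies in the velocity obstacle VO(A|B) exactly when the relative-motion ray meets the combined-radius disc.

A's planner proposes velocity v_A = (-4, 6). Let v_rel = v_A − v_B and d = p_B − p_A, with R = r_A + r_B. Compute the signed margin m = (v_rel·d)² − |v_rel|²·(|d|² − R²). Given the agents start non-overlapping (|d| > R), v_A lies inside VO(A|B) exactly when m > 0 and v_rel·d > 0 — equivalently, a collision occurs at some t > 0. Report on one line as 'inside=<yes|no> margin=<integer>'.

d = (-12, -19),  |d|² = 505;  R = 6+8 = 14,  c = 505−14² = 309
v_rel = (3, 0),  |v_rel|² = 9;  v_rel·d = (3)·(-12) + (0)·(-19) = -36
9·t² + 72·t + 309 = 0  ⇒  m = (-36)² − 9·309 = -1485
m = -1485 < 0,  v_rel·d = -36 < 0  ⇒  outside

inside=no margin=-1485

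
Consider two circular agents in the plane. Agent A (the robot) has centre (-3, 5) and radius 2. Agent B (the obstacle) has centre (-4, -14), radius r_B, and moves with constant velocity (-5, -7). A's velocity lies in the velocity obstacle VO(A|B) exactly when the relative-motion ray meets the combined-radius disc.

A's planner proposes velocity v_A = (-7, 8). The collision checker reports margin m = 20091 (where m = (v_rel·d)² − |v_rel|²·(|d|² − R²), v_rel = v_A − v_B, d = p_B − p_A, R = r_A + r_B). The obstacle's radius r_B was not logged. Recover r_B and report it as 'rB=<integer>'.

m = 20091
d = (-1, -19);  v_rel = (-2, 15),  |v_rel|² = 229
v_rel×d = (-2)·(-19) − (15)·(-1) = 53
since m = R²·229 − 53²:  R² = (2809 + 20091) / 229 = 100
R = √100 = 10  ⇒  r_B = 10 − 2 = 8

rB=8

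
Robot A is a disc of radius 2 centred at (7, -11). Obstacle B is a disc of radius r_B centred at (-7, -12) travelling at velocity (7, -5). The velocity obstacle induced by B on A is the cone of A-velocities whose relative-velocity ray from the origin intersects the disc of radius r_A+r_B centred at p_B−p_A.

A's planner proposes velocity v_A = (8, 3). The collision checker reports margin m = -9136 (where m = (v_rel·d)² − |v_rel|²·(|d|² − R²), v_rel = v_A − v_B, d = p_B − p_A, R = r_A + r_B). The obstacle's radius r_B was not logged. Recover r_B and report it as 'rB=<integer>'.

m = -9136
d = (-14, -1);  v_rel = (1, 8),  |v_rel|² = 65
v_rel×d = (1)·(-1) − (8)·(-14) = 111
since m = R²·65 − 111²:  R² = (12321 + -9136) / 65 = 49
R = √49 = 7  ⇒  r_B = 7 − 2 = 5

rB=5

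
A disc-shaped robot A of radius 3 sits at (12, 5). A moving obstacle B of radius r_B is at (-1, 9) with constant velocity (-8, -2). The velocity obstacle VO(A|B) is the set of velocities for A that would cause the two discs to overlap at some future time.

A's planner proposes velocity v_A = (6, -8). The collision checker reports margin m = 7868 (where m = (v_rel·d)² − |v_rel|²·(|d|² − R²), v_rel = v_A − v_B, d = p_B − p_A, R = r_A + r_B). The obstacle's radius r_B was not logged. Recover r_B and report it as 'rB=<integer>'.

m = 7868
d = (-13, 4);  v_rel = (14, -6),  |v_rel|² = 232
v_rel×d = (14)·(4) − (-6)·(-13) = -22
since m = R²·232 − (-22)²:  R² = (484 + 7868) / 232 = 36
R = √36 = 6  ⇒  r_B = 6 − 3 = 3

rB=3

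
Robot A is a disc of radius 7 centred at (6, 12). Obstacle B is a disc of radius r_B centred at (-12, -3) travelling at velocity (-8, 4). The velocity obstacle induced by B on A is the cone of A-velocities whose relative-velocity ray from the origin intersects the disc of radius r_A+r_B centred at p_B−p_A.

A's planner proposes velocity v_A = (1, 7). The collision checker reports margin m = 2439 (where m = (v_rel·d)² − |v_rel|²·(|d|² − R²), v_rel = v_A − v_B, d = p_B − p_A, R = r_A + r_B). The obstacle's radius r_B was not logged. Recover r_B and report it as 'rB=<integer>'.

m = 2439
d = (-18, -15);  v_rel = (9, 3),  |v_rel|² = 90
v_rel×d = (9)·(-15) − (3)·(-18) = -81
since m = R²·90 − (-81)²:  R² = (6561 + 2439) / 90 = 100
R = √100 = 10  ⇒  r_B = 10 − 7 = 3

rB=3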